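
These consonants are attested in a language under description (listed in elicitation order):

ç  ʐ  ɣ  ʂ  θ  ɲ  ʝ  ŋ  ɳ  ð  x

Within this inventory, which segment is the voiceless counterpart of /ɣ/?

/ɣ/ is a voiced velar fricative.
The voiceless counterpart is a voiceless velar fricative — in this inventory, /x/.

/x/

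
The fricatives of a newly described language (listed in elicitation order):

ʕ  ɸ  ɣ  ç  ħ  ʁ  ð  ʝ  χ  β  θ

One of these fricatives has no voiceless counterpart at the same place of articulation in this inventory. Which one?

Bilabial: /ɸ/ ~ /β/
Dental: /θ/ ~ /ð/
Palatal: /ç/ ~ /ʝ/
Uvular: /χ/ ~ /ʁ/
Pharyngeal: /ħ/ ~ /ʕ/
Velar: only /ɣ/ (voiced); no voiceless partner.
So /ɣ/ is the unpaired segment.

/ɣ/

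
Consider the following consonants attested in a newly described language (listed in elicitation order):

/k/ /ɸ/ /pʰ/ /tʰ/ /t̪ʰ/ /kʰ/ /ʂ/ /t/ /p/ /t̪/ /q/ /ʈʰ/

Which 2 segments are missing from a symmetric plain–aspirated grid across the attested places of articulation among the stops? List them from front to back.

/ʈ/, /qʰ/

place of articulation  plain     aspirated
bilabial          p         pʰ      
dental            t̪        t̪ʰ     
alveolar          t         tʰ      
retroflex         —         ʈʰ      
velar             k         kʰ      
uvular            q         —       
Gaps, from front to back: retroflex lacks plain (/ʈ/); uvular lacks aspirated (/qʰ/).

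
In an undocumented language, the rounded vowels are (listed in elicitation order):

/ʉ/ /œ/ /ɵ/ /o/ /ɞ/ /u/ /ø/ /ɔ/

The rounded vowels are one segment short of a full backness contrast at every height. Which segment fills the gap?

high: front —, central /ʉ/, back /u/.
high-mid: front /ø/, central /ɵ/, back /o/.
low-mid: front /œ/, central /ɞ/, back /ɔ/.
The high row has no front member, so the gap is the high front rounded vowel /y/.

/y/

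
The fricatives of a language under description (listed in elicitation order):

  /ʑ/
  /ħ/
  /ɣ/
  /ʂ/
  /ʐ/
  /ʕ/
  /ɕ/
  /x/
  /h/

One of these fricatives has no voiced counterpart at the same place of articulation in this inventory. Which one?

Retroflex: /ʂ/ ~ /ʐ/
Alveolo-palatal: /ɕ/ ~ /ʑ/
Velar: /x/ ~ /ɣ/
Pharyngeal: /ħ/ ~ /ʕ/
Glottal: only /h/ (voiceless); no voiced partner.
So /h/ is the unpaired segment.

/h/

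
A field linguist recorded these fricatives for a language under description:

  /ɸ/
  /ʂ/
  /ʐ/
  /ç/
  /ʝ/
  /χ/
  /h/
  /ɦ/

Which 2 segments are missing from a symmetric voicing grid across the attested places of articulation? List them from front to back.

/β/, /ʁ/

Voiceless: /ɸ/ (bilabial), /ʂ/ (retroflex), /ç/ (palatal), /χ/ (uvular), /h/ (glottal).
Voiced: /ʐ/ (retroflex), /ʝ/ (palatal), /ɦ/ (glottal).
Gaps, from front to back: bilabial lacks voiced (/β/); uvular lacks voiced (/ʁ/).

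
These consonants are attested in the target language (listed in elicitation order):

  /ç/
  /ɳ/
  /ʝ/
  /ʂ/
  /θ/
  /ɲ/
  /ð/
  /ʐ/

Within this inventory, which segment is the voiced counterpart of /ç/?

/ç/ is a voiceless palatal fricative.
The voiced counterpart is a voiced palatal fricative — in this inventory, /ʝ/.

/ʝ/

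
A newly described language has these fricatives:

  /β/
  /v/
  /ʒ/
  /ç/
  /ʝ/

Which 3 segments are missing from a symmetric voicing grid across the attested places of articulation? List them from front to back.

Voiceless: /ç/ (palatal).
Voiced: /β/ (bilabial), /v/ (labiodental), /ʒ/ (postalveolar), /ʝ/ (palatal).
Gaps, from front to back: bilabial lacks voiceless (/ɸ/); labiodental lacks voiceless (/f/); postalveolar lacks voiceless (/ʃ/).

/ɸ/, /f/, /ʃ/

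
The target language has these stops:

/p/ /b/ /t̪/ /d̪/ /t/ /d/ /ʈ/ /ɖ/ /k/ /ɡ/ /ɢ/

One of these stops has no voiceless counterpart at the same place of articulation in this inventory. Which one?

Bilabial: /p/ ~ /b/
Dental: /t̪/ ~ /d̪/
Alveolar: /t/ ~ /d/
Retroflex: /ʈ/ ~ /ɖ/
Velar: /k/ ~ /ɡ/
Uvular: only /ɢ/ (voiced); no voiceless partner.
So /ɢ/ is the unpaired segment.

/ɢ/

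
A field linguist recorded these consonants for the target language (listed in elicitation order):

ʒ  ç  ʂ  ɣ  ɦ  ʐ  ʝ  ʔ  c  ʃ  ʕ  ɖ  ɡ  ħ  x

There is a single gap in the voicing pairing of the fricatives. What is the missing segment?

/h/

Voiceless: /ʃ/ (postalveolar), /ʂ/ (retroflex), /ç/ (palatal), /x/ (velar), /ħ/ (pharyngeal).
Voiced: /ʒ/ (postalveolar), /ʐ/ (retroflex), /ʝ/ (palatal), /ɣ/ (velar), /ʕ/ (pharyngeal), /ɦ/ (glottal).
The glottal row has no voiceless member, so the gap is the voiceless glottal fricative /h/.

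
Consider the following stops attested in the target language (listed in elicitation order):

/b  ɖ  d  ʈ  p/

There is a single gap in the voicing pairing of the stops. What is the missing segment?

Voiceless: /p/ (bilabial), /ʈ/ (retroflex).
Voiced: /b/ (bilabial), /d/ (alveolar), /ɖ/ (retroflex).
The alveolar row has no voiceless member, so the gap is the voiceless alveolar stop /t/.

/t/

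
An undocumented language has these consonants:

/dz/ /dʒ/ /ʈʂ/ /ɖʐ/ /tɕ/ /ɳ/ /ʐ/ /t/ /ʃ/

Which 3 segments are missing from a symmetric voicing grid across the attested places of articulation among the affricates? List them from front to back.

place of articulation  voiceless  voiced  
alveolar          —         dz      
postalveolar      —         dʒ      
retroflex         ʈʂ        ɖʐ      
alveolo-palatal   tɕ        —       
Gaps, from front to back: alveolar lacks voiceless (/ts/); postalveolar lacks voiceless (/tʃ/); alveolo-palatal lacks voiced (/dʑ/).

/ts/, /tʃ/, /dʑ/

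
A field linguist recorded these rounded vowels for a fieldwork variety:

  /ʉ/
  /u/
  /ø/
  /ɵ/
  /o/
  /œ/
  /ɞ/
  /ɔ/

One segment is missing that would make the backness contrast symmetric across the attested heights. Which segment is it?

high: front —, central /ʉ/, back /u/.
high-mid: front /ø/, central /ɵ/, back /o/.
low-mid: front /œ/, central /ɞ/, back /ɔ/.
The high row has no front member, so the gap is the high front rounded vowel /y/.

/y/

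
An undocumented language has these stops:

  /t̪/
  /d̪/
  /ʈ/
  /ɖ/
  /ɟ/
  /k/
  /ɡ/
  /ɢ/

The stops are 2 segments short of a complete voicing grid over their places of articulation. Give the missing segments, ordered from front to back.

dental: voiceless /t̪/, voiced /d̪/.
retroflex: voiceless /ʈ/, voiced /ɖ/.
palatal: voiceless —, voiced /ɟ/.
velar: voiceless /k/, voiced /ɡ/.
uvular: voiceless —, voiced /ɢ/.
Gaps, from front to back: palatal lacks voiceless (/c/); uvular lacks voiceless (/q/).

/c/, /q/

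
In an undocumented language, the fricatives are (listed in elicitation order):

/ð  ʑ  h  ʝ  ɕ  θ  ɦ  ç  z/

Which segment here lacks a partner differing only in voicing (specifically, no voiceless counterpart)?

Dental: /θ/ ~ /ð/
Alveolo-palatal: /ɕ/ ~ /ʑ/
Palatal: /ç/ ~ /ʝ/
Glottal: /h/ ~ /ɦ/
Alveolar: only /z/ (voiced); no voiceless partner.
So /z/ is the unpaired segment.

/z/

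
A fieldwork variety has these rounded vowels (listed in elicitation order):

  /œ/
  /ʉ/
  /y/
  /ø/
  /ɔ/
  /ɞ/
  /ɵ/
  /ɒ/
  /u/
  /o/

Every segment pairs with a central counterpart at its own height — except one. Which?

High: /y/ ~ /ʉ/ ~ /u/
High-mid: /ø/ ~ /ɵ/ ~ /o/
Low-mid: /œ/ ~ /ɞ/ ~ /ɔ/
Low: only /ɒ/ (back); no central partner.
So /ɒ/ is the unpaired segment.

/ɒ/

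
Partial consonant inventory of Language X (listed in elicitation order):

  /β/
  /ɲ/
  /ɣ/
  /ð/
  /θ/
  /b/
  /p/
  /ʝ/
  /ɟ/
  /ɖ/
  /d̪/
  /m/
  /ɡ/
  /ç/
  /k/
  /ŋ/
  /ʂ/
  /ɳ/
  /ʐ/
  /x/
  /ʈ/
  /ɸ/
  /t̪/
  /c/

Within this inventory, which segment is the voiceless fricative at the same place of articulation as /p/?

/ɸ/

/p/ is a voiceless bilabial stop.
The voiceless fricative at the same place is a voiceless bilabial fricative — in this inventory, /ɸ/.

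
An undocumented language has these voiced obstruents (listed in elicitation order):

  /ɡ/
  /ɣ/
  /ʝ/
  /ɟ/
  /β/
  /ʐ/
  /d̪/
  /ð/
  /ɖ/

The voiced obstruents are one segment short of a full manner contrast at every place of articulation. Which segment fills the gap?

bilabial: stop —, fricative /β/.
dental: stop /d̪/, fricative /ð/.
retroflex: stop /ɖ/, fricative /ʐ/.
palatal: stop /ɟ/, fricative /ʝ/.
velar: stop /ɡ/, fricative /ɣ/.
The bilabial row has no stop member, so the gap is the bilabial stop /b/.

/b/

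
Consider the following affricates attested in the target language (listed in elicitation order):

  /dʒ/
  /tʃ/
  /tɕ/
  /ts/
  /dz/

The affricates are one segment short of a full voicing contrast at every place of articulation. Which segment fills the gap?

place of articulation  voiceless  voiced  
alveolar          ts        dz      
postalveolar      tʃ        dʒ      
alveolo-palatal   tɕ        —       
The alveolo-palatal row has no voiced member, so the gap is the voiced alveolo-palatal affricate /dʑ/.

/dʑ/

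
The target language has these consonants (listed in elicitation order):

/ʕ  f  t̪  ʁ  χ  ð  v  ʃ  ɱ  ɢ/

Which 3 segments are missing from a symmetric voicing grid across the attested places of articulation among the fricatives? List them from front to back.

labiodental: voiceless /f/, voiced /v/.
dental: voiceless —, voiced /ð/.
postalveolar: voiceless /ʃ/, voiced —.
uvular: voiceless /χ/, voiced /ʁ/.
pharyngeal: voiceless —, voiced /ʕ/.
Gaps, from front to back: dental lacks voiceless (/θ/); postalveolar lacks voiced (/ʒ/); pharyngeal lacks voiceless (/ħ/).

/θ/, /ʒ/, /ħ/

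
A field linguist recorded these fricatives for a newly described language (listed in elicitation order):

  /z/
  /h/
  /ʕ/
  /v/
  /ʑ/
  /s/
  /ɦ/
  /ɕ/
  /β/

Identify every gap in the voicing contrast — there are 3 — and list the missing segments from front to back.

/ɸ/, /f/, /ħ/

bilabial: voiceless —, voiced /β/.
labiodental: voiceless —, voiced /v/.
alveolar: voiceless /s/, voiced /z/.
alveolo-palatal: voiceless /ɕ/, voiced /ʑ/.
pharyngeal: voiceless —, voiced /ʕ/.
glottal: voiceless /h/, voiced /ɦ/.
Gaps, from front to back: bilabial lacks voiceless (/ɸ/); labiodental lacks voiceless (/f/); pharyngeal lacks voiceless (/ħ/).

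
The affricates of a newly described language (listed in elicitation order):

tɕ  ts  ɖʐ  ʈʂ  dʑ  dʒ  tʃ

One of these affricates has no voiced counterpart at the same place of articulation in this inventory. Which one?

Postalveolar: /tʃ/ ~ /dʒ/
Retroflex: /ʈʂ/ ~ /ɖʐ/
Alveolo-palatal: /tɕ/ ~ /dʑ/
Alveolar: only /ts/ (voiceless); no voiced partner.
So /ts/ is the unpaired segment.

/ts/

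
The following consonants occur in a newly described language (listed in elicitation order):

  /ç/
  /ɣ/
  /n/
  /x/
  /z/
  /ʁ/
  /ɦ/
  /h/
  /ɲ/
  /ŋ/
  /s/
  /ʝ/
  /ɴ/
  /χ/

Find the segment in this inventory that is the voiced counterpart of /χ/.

/χ/ is a voiceless uvular fricative.
The voiced counterpart is a voiced uvular fricative — in this inventory, /ʁ/.

/ʁ/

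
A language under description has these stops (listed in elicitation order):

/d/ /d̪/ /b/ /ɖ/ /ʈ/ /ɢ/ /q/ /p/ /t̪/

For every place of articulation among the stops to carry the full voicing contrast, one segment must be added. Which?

/t/

bilabial: voiceless /p/, voiced /b/.
dental: voiceless /t̪/, voiced /d̪/.
alveolar: voiceless —, voiced /d/.
retroflex: voiceless /ʈ/, voiced /ɖ/.
uvular: voiceless /q/, voiced /ɢ/.
The alveolar row has no voiceless member, so the gap is the voiceless alveolar stop /t/.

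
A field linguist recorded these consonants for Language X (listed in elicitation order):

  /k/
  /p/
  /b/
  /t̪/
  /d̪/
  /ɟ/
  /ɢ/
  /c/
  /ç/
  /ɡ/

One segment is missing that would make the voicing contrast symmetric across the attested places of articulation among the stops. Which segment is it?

bilabial: voiceless /p/, voiced /b/.
dental: voiceless /t̪/, voiced /d̪/.
palatal: voiceless /c/, voiced /ɟ/.
velar: voiceless /k/, voiced /ɡ/.
uvular: voiceless —, voiced /ɢ/.
The uvular row has no voiceless member, so the gap is the voiceless uvular stop /q/.

/q/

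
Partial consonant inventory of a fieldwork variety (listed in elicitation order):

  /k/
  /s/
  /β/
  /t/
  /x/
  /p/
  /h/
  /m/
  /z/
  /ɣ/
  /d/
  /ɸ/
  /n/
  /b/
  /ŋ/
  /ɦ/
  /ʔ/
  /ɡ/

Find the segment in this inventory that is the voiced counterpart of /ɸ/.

/β/

/ɸ/ is a voiceless bilabial fricative.
The voiced counterpart is a voiced bilabial fricative — in this inventory, /β/.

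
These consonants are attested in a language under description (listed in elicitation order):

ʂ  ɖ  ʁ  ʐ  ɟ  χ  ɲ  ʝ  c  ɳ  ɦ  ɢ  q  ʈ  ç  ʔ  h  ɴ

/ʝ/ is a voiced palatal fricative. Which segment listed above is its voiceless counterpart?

The voiceless counterpart is a voiceless palatal fricative — in this inventory, /ç/.

/ç/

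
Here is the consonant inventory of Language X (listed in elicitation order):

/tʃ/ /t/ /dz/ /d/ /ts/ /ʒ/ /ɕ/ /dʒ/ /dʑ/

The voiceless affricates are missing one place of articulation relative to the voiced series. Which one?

alveolo-palatal

Voiceless: /ts/ (alveolar), /tʃ/ (postalveolar).
Voiced: /dz/ (alveolar), /dʒ/ (postalveolar), /dʑ/ (alveolo-palatal).
Every place of articulation has a voiceless member except alveolo-palatal, where /tɕ/ would be expected.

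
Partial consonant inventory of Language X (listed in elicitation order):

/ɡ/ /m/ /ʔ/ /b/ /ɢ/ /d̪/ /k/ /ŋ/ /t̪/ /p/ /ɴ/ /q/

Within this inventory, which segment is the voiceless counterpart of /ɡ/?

/k/

/ɡ/ is a voiced velar stop.
The voiceless counterpart is a voiceless velar stop — in this inventory, /k/.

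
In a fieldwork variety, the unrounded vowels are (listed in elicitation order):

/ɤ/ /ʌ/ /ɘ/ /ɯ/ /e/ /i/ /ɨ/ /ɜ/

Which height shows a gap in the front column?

low-mid

high: front /i/, central /ɨ/, back /ɯ/.
high-mid: front /e/, central /ɘ/, back /ɤ/.
low-mid: front —, central /ɜ/, back /ʌ/.
Every height has a front member except low-mid, where /ɛ/ would be expected.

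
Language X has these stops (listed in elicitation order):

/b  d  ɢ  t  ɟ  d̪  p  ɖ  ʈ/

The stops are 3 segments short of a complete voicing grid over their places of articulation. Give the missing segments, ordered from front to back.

bilabial: voiceless /p/, voiced /b/.
dental: voiceless —, voiced /d̪/.
alveolar: voiceless /t/, voiced /d/.
retroflex: voiceless /ʈ/, voiced /ɖ/.
palatal: voiceless —, voiced /ɟ/.
uvular: voiceless —, voiced /ɢ/.
Gaps, from front to back: dental lacks voiceless (/t̪/); palatal lacks voiceless (/c/); uvular lacks voiceless (/q/).

/t̪/, /c/, /q/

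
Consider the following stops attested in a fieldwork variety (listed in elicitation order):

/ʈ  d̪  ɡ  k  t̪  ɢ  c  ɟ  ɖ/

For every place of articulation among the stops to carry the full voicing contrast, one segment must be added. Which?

/q/

place of articulation  voiceless  voiced  
dental            t̪        d̪      
retroflex         ʈ         ɖ       
palatal           c         ɟ       
velar             k         ɡ       
uvular            —         ɢ       
The uvular row has no voiceless member, so the gap is the voiceless uvular stop /q/.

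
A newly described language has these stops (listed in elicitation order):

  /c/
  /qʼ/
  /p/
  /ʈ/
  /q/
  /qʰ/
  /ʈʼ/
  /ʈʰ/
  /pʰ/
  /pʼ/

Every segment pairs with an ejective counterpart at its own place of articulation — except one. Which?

/c/

Bilabial: /p/ ~ /pʰ/ ~ /pʼ/
Retroflex: /ʈ/ ~ /ʈʰ/ ~ /ʈʼ/
Uvular: /q/ ~ /qʰ/ ~ /qʼ/
Palatal: only /c/ (plain); no ejective partner.
So /c/ is the unpaired segment.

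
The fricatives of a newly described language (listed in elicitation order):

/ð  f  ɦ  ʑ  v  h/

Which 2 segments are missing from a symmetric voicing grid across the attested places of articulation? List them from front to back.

place of articulation  voiceless  voiced  
labiodental       f         v       
dental            —         ð       
alveolo-palatal   —         ʑ       
glottal           h         ɦ       
Gaps, from front to back: dental lacks voiceless (/θ/); alveolo-palatal lacks voiceless (/ɕ/).

/θ/, /ɕ/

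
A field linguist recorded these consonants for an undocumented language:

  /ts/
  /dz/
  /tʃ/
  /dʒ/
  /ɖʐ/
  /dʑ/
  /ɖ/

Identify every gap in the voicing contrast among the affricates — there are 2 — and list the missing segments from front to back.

Voiceless: /ts/ (alveolar), /tʃ/ (postalveolar).
Voiced: /dz/ (alveolar), /dʒ/ (postalveolar), /ɖʐ/ (retroflex), /dʑ/ (alveolo-palatal).
Gaps, from front to back: retroflex lacks voiceless (/ʈʂ/); alveolo-palatal lacks voiceless (/tɕ/).

/ʈʂ/, /tɕ/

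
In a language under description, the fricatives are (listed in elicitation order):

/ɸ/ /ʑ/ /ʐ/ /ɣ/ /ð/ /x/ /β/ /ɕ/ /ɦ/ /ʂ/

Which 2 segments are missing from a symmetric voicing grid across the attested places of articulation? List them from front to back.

/θ/, /h/

Voiceless: /ɸ/ (bilabial), /ʂ/ (retroflex), /ɕ/ (alveolo-palatal), /x/ (velar).
Voiced: /β/ (bilabial), /ð/ (dental), /ʐ/ (retroflex), /ʑ/ (alveolo-palatal), /ɣ/ (velar), /ɦ/ (glottal).
Gaps, from front to back: dental lacks voiceless (/θ/); glottal lacks voiceless (/h/).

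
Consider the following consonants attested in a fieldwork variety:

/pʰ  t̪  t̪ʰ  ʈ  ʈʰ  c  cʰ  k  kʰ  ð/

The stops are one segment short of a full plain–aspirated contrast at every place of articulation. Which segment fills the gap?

/p/

bilabial: plain —, aspirated /pʰ/.
dental: plain /t̪/, aspirated /t̪ʰ/.
retroflex: plain /ʈ/, aspirated /ʈʰ/.
palatal: plain /c/, aspirated /cʰ/.
velar: plain /k/, aspirated /kʰ/.
The bilabial row has no plain member, so the gap is the plain bilabial stop /p/.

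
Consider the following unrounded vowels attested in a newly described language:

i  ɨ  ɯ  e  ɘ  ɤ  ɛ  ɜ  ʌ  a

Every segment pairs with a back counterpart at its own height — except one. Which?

/a/

High: /i/ ~ /ɨ/ ~ /ɯ/
High-mid: /e/ ~ /ɘ/ ~ /ɤ/
Low-mid: /ɛ/ ~ /ɜ/ ~ /ʌ/
Low: only /a/ (front); no back partner.
So /a/ is the unpaired segment.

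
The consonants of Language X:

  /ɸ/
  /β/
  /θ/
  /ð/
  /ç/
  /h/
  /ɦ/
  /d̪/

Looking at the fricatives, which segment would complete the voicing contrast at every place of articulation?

place of articulation  voiceless  voiced  
bilabial          ɸ         β       
dental            θ         ð       
palatal           ç         —       
glottal           h         ɦ       
The palatal row has no voiced member, so the gap is the voiced palatal fricative /ʝ/.

/ʝ/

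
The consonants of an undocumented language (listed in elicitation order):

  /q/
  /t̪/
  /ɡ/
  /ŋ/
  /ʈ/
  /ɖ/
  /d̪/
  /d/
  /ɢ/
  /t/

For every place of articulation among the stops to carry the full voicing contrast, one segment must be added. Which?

place of articulation  voiceless  voiced  
dental            t̪        d̪      
alveolar          t         d       
retroflex         ʈ         ɖ       
velar             —         ɡ       
uvular            q         ɢ       
The velar row has no voiceless member, so the gap is the voiceless velar stop /k/.

/k/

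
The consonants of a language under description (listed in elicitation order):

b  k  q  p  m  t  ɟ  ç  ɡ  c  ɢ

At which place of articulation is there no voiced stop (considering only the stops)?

alveolar

bilabial: voiceless /p/, voiced /b/.
alveolar: voiceless /t/, voiced —.
palatal: voiceless /c/, voiced /ɟ/.
velar: voiceless /k/, voiced /ɡ/.
uvular: voiceless /q/, voiced /ɢ/.
Every place of articulation has a voiced member except alveolar, where /d/ would be expected.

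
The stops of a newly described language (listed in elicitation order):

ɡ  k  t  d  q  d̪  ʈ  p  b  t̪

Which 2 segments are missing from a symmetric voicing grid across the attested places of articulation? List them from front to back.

place of articulation  voiceless  voiced  
bilabial          p         b       
dental            t̪        d̪      
alveolar          t         d       
retroflex         ʈ         —       
velar             k         ɡ       
uvular            q         —       
Gaps, from front to back: retroflex lacks voiced (/ɖ/); uvular lacks voiced (/ɢ/).

/ɖ/, /ɢ/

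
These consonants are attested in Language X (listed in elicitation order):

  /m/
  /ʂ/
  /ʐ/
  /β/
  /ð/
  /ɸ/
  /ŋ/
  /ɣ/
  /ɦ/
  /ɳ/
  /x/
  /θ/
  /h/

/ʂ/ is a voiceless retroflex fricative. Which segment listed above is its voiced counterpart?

The voiced counterpart is a voiced retroflex fricative — in this inventory, /ʐ/.

/ʐ/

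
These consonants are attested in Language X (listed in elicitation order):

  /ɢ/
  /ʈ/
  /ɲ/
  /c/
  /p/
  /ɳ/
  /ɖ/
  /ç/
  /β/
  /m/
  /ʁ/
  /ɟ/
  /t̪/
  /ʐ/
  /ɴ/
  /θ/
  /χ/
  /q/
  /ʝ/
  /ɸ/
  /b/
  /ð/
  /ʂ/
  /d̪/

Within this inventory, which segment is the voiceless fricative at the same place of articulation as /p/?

/ɸ/

/p/ is a voiceless bilabial stop.
The voiceless fricative at the same place is a voiceless bilabial fricative — in this inventory, /ɸ/.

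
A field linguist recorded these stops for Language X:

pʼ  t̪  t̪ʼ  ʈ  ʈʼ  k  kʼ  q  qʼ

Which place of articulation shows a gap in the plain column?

place of articulation  plain     ejective
bilabial          —         pʼ      
dental            t̪        t̪ʼ     
retroflex         ʈ         ʈʼ      
velar             k         kʼ      
uvular            q         qʼ      
Every place of articulation has a plain member except bilabial, where /p/ would be expected.

bilabial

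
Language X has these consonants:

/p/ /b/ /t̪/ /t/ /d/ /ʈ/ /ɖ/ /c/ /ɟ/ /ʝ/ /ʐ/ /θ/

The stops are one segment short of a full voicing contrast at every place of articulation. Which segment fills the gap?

/d̪/

bilabial: voiceless /p/, voiced /b/.
dental: voiceless /t̪/, voiced —.
alveolar: voiceless /t/, voiced /d/.
retroflex: voiceless /ʈ/, voiced /ɖ/.
palatal: voiceless /c/, voiced /ɟ/.
The dental row has no voiced member, so the gap is the voiced dental stop /d̪/.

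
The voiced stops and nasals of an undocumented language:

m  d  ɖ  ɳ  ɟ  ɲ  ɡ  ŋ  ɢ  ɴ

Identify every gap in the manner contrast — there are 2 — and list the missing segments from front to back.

bilabial: oral stop —, nasal /m/.
alveolar: oral stop /d/, nasal —.
retroflex: oral stop /ɖ/, nasal /ɳ/.
palatal: oral stop /ɟ/, nasal /ɲ/.
velar: oral stop /ɡ/, nasal /ŋ/.
uvular: oral stop /ɢ/, nasal /ɴ/.
Gaps, from front to back: bilabial lacks oral stop (/b/); alveolar lacks nasal (/n/).

/b/, /n/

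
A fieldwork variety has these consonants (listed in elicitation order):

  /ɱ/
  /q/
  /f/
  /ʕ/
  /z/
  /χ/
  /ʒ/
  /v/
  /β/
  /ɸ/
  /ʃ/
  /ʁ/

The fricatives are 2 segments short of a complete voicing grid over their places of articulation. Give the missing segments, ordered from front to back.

Voiceless: /ɸ/ (bilabial), /f/ (labiodental), /ʃ/ (postalveolar), /χ/ (uvular).
Voiced: /β/ (bilabial), /v/ (labiodental), /z/ (alveolar), /ʒ/ (postalveolar), /ʁ/ (uvular), /ʕ/ (pharyngeal).
Gaps, from front to back: alveolar lacks voiceless (/s/); pharyngeal lacks voiceless (/ħ/).

/s/, /ħ/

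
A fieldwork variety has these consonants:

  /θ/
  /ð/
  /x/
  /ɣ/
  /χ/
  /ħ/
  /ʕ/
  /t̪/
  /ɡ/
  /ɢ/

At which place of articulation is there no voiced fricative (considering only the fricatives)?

uvular

Voiceless: /θ/ (dental), /x/ (velar), /χ/ (uvular), /ħ/ (pharyngeal).
Voiced: /ð/ (dental), /ɣ/ (velar), /ʕ/ (pharyngeal).
Every place of articulation has a voiced member except uvular, where /ʁ/ would be expected.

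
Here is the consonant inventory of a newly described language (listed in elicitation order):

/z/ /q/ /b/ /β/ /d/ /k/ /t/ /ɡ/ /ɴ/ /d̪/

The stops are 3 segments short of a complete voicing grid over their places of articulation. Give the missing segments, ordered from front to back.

/p/, /t̪/, /ɢ/

bilabial: voiceless —, voiced /b/.
dental: voiceless —, voiced /d̪/.
alveolar: voiceless /t/, voiced /d/.
velar: voiceless /k/, voiced /ɡ/.
uvular: voiceless /q/, voiced —.
Gaps, from front to back: bilabial lacks voiceless (/p/); dental lacks voiceless (/t̪/); uvular lacks voiced (/ɢ/).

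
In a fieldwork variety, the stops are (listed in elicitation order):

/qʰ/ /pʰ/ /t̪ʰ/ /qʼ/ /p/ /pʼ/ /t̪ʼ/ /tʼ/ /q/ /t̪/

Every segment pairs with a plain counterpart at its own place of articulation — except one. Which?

/tʼ/

Bilabial: /p/ ~ /pʰ/ ~ /pʼ/
Dental: /t̪/ ~ /t̪ʰ/ ~ /t̪ʼ/
Uvular: /q/ ~ /qʰ/ ~ /qʼ/
Alveolar: only /tʼ/ (ejective); no plain partner.
So /tʼ/ is the unpaired segment.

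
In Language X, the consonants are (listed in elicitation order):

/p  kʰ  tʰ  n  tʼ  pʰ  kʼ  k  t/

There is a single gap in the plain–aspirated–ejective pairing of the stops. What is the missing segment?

/pʼ/

Plain: /p/ (bilabial), /t/ (alveolar), /k/ (velar).
Aspirated: /pʰ/ (bilabial), /tʰ/ (alveolar), /kʰ/ (velar).
Ejective: /tʼ/ (alveolar), /kʼ/ (velar).
The bilabial row has no ejective member, so the gap is the ejective bilabial stop /pʼ/.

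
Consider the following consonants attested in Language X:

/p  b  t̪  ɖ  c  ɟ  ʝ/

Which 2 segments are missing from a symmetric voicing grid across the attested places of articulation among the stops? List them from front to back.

/d̪/, /ʈ/

Voiceless: /p/ (bilabial), /t̪/ (dental), /c/ (palatal).
Voiced: /b/ (bilabial), /ɖ/ (retroflex), /ɟ/ (palatal).
Gaps, from front to back: dental lacks voiced (/d̪/); retroflex lacks voiceless (/ʈ/).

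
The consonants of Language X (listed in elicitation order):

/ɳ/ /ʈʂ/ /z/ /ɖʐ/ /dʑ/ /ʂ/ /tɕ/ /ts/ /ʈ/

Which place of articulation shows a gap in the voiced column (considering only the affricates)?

alveolar

place of articulation  voiceless  voiced  
alveolar          ts        —       
retroflex         ʈʂ        ɖʐ      
alveolo-palatal   tɕ        dʑ      
Every place of articulation has a voiced member except alveolar, where /dz/ would be expected.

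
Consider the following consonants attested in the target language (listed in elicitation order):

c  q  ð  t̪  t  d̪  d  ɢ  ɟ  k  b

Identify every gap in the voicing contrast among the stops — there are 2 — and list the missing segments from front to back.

bilabial: voiceless —, voiced /b/.
dental: voiceless /t̪/, voiced /d̪/.
alveolar: voiceless /t/, voiced /d/.
palatal: voiceless /c/, voiced /ɟ/.
velar: voiceless /k/, voiced —.
uvular: voiceless /q/, voiced /ɢ/.
Gaps, from front to back: bilabial lacks voiceless (/p/); velar lacks voiced (/ɡ/).

/p/, /ɡ/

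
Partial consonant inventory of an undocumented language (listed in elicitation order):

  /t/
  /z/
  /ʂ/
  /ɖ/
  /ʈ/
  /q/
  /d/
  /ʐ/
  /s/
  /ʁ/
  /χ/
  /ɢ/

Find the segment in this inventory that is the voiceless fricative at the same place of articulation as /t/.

/s/

/t/ is a voiceless alveolar stop.
The voiceless fricative at the same place is a voiceless alveolar fricative — in this inventory, /s/.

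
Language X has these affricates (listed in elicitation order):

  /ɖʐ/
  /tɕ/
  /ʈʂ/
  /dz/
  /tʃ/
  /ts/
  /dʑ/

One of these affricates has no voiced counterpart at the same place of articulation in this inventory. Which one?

Alveolar: /ts/ ~ /dz/
Retroflex: /ʈʂ/ ~ /ɖʐ/
Alveolo-palatal: /tɕ/ ~ /dʑ/
Postalveolar: only /tʃ/ (voiceless); no voiced partner.
So /tʃ/ is the unpaired segment.

/tʃ/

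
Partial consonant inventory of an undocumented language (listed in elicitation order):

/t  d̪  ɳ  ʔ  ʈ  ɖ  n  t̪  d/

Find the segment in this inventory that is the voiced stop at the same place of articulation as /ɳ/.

/ɳ/ is a retroflex nasal.
The voiced stop at the same place is a voiced retroflex stop — in this inventory, /ɖ/.

/ɖ/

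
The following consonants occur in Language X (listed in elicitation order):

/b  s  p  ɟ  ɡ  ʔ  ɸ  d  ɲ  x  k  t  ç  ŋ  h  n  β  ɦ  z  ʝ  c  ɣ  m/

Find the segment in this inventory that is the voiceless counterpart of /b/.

/p/

/b/ is a voiced bilabial stop.
The voiceless counterpart is a voiceless bilabial stop — in this inventory, /p/.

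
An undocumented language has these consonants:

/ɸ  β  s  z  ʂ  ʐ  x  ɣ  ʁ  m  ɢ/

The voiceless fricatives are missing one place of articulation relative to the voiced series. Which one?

uvular

place of articulation  voiceless  voiced  
bilabial          ɸ         β       
alveolar          s         z       
retroflex         ʂ         ʐ       
velar             x         ɣ       
uvular            —         ʁ       
Every place of articulation has a voiceless member except uvular, where /χ/ would be expected.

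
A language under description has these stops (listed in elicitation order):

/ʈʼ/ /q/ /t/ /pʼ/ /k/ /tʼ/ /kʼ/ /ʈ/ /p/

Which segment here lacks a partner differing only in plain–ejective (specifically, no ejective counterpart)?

/q/

Bilabial: /p/ ~ /pʼ/
Alveolar: /t/ ~ /tʼ/
Retroflex: /ʈ/ ~ /ʈʼ/
Velar: /k/ ~ /kʼ/
Uvular: only /q/ (plain); no ejective partner.
So /q/ is the unpaired segment.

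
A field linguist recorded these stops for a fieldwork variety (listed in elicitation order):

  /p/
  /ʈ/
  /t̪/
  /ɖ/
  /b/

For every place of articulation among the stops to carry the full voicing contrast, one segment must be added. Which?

Voiceless: /p/ (bilabial), /t̪/ (dental), /ʈ/ (retroflex).
Voiced: /b/ (bilabial), /ɖ/ (retroflex).
The dental row has no voiced member, so the gap is the voiced dental stop /d̪/.

/d̪/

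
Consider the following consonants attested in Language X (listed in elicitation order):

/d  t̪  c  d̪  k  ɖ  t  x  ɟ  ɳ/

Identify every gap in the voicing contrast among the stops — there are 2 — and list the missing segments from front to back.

/ʈ/, /ɡ/

Voiceless: /t̪/ (dental), /t/ (alveolar), /c/ (palatal), /k/ (velar).
Voiced: /d̪/ (dental), /d/ (alveolar), /ɖ/ (retroflex), /ɟ/ (palatal).
Gaps, from front to back: retroflex lacks voiceless (/ʈ/); velar lacks voiced (/ɡ/).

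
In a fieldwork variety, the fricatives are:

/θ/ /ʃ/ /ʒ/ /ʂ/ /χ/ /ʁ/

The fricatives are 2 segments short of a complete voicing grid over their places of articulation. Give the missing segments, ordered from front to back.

Voiceless: /θ/ (dental), /ʃ/ (postalveolar), /ʂ/ (retroflex), /χ/ (uvular).
Voiced: /ʒ/ (postalveolar), /ʁ/ (uvular).
Gaps, from front to back: dental lacks voiced (/ð/); retroflex lacks voiced (/ʐ/).

/ð/, /ʐ/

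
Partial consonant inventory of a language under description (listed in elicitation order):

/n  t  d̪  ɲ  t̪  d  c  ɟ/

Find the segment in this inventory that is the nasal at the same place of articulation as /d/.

/d/ is a voiced alveolar stop.
The nasal at the same place is an alveolar nasal — in this inventory, /n/.

/n/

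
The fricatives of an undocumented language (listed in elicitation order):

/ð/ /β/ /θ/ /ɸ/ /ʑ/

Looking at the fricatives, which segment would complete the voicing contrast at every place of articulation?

bilabial: voiceless /ɸ/, voiced /β/.
dental: voiceless /θ/, voiced /ð/.
alveolo-palatal: voiceless —, voiced /ʑ/.
The alveolo-palatal row has no voiceless member, so the gap is the voiceless alveolo-palatal fricative /ɕ/.

/ɕ/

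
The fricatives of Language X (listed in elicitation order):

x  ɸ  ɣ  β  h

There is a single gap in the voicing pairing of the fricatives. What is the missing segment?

/ɦ/

place of articulation  voiceless  voiced  
bilabial          ɸ         β       
velar             x         ɣ       
glottal           h         —       
The glottal row has no voiced member, so the gap is the voiced glottal fricative /ɦ/.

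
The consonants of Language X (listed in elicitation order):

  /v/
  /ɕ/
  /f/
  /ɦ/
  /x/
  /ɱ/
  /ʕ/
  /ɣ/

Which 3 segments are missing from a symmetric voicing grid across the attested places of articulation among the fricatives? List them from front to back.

/ʑ/, /ħ/, /h/

labiodental: voiceless /f/, voiced /v/.
alveolo-palatal: voiceless /ɕ/, voiced —.
velar: voiceless /x/, voiced /ɣ/.
pharyngeal: voiceless —, voiced /ʕ/.
glottal: voiceless —, voiced /ɦ/.
Gaps, from front to back: alveolo-palatal lacks voiced (/ʑ/); pharyngeal lacks voiceless (/ħ/); glottal lacks voiceless (/h/).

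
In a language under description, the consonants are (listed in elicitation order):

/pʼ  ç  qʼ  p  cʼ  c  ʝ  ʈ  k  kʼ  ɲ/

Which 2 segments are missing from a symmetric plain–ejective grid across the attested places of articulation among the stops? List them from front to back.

/ʈʼ/, /q/

Plain: /p/ (bilabial), /ʈ/ (retroflex), /c/ (palatal), /k/ (velar).
Ejective: /pʼ/ (bilabial), /cʼ/ (palatal), /kʼ/ (velar), /qʼ/ (uvular).
Gaps, from front to back: retroflex lacks ejective (/ʈʼ/); uvular lacks plain (/q/).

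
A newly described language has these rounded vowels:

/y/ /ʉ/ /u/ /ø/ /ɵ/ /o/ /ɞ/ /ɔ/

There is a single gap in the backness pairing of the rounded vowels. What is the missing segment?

high: front /y/, central /ʉ/, back /u/.
high-mid: front /ø/, central /ɵ/, back /o/.
low-mid: front —, central /ɞ/, back /ɔ/.
The low-mid row has no front member, so the gap is the low-mid front rounded vowel /œ/.

/œ/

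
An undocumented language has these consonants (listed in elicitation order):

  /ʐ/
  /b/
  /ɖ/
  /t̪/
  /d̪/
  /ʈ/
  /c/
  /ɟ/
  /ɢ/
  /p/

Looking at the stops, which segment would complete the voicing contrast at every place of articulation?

Voiceless: /p/ (bilabial), /t̪/ (dental), /ʈ/ (retroflex), /c/ (palatal).
Voiced: /b/ (bilabial), /d̪/ (dental), /ɖ/ (retroflex), /ɟ/ (palatal), /ɢ/ (uvular).
The uvular row has no voiceless member, so the gap is the voiceless uvular stop /q/.

/q/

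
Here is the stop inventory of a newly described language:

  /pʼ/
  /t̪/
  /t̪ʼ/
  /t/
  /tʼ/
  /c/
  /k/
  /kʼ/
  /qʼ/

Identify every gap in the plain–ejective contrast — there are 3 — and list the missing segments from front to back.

place of articulation  plain     ejective
bilabial          —         pʼ      
dental            t̪        t̪ʼ     
alveolar          t         tʼ      
palatal           c         —       
velar             k         kʼ      
uvular            —         qʼ      
Gaps, from front to back: bilabial lacks plain (/p/); palatal lacks ejective (/cʼ/); uvular lacks plain (/q/).

/p/, /cʼ/, /q/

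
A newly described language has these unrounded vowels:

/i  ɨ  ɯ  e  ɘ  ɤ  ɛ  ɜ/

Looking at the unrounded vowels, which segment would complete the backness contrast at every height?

Front: /i/ (high), /e/ (high-mid), /ɛ/ (low-mid).
Central: /ɨ/ (high), /ɘ/ (high-mid), /ɜ/ (low-mid).
Back: /ɯ/ (high), /ɤ/ (high-mid).
The low-mid row has no back member, so the gap is the low-mid back unrounded vowel /ʌ/.

/ʌ/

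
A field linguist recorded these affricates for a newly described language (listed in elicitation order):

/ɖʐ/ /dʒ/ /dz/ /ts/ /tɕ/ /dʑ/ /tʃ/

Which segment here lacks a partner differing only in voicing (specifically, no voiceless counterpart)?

/ɖʐ/

Alveolar: /ts/ ~ /dz/
Postalveolar: /tʃ/ ~ /dʒ/
Alveolo-palatal: /tɕ/ ~ /dʑ/
Retroflex: only /ɖʐ/ (voiced); no voiceless partner.
So /ɖʐ/ is the unpaired segment.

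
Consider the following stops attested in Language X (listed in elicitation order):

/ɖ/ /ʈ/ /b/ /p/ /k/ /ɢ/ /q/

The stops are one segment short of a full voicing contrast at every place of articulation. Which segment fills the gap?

Voiceless: /p/ (bilabial), /ʈ/ (retroflex), /k/ (velar), /q/ (uvular).
Voiced: /b/ (bilabial), /ɖ/ (retroflex), /ɢ/ (uvular).
The velar row has no voiced member, so the gap is the voiced velar stop /ɡ/.

/ɡ/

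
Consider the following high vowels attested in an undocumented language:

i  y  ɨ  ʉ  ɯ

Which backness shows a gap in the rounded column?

backness          unrounded  rounded 
front             i         y       
central           ɨ         ʉ       
back              ɯ         —       
Every backness has a rounded member except back, where /u/ would be expected.

back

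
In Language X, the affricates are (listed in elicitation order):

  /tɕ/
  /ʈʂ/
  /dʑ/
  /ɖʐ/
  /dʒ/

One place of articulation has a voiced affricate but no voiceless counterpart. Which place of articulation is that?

place of articulation  voiceless  voiced  
postalveolar      —         dʒ      
retroflex         ʈʂ        ɖʐ      
alveolo-palatal   tɕ        dʑ      
Every place of articulation has a voiceless member except postalveolar, where /tʃ/ would be expected.

postalveolar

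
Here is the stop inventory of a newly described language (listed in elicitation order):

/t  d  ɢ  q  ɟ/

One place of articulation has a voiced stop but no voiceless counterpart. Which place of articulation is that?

place of articulation  voiceless  voiced  
alveolar          t         d       
palatal           —         ɟ       
uvular            q         ɢ       
Every place of articulation has a voiceless member except palatal, where /c/ would be expected.

palatal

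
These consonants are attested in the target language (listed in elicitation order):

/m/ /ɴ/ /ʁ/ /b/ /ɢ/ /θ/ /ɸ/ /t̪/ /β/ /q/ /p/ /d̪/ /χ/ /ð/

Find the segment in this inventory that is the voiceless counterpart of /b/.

/p/

/b/ is a voiced bilabial stop.
The voiceless counterpart is a voiceless bilabial stop — in this inventory, /p/.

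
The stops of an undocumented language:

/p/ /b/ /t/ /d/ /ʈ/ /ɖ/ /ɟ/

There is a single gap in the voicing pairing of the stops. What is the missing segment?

bilabial: voiceless /p/, voiced /b/.
alveolar: voiceless /t/, voiced /d/.
retroflex: voiceless /ʈ/, voiced /ɖ/.
palatal: voiceless —, voiced /ɟ/.
The palatal row has no voiceless member, so the gap is the voiceless palatal stop /c/.

/c/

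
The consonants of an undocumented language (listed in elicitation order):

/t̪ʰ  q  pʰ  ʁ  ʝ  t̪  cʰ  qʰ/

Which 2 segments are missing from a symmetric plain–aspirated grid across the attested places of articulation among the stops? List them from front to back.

place of articulation  plain     aspirated
bilabial          —         pʰ      
dental            t̪        t̪ʰ     
palatal           —         cʰ      
uvular            q         qʰ      
Gaps, from front to back: bilabial lacks plain (/p/); palatal lacks plain (/c/).

/p/, /c/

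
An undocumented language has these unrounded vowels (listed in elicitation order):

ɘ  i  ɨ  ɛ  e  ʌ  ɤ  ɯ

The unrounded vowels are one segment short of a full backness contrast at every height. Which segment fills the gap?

/ɜ/

height            front     central   back    
high              i         ɨ         ɯ       
high-mid          e         ɘ         ɤ       
low-mid           ɛ         —         ʌ       
The low-mid row has no central member, so the gap is the low-mid central unrounded vowel /ɜ/.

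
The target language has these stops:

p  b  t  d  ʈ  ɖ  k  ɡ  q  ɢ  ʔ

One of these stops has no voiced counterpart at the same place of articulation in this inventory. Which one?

Bilabial: /p/ ~ /b/
Alveolar: /t/ ~ /d/
Retroflex: /ʈ/ ~ /ɖ/
Velar: /k/ ~ /ɡ/
Uvular: /q/ ~ /ɢ/
Glottal: only /ʔ/ (voiceless); no voiced partner.
So /ʔ/ is the unpaired segment.

/ʔ/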